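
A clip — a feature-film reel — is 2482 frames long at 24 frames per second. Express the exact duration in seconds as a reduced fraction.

Running time = 2482 ÷ (24) = 2482 × 1/24 = 1241/12 s.

1241/12 seconds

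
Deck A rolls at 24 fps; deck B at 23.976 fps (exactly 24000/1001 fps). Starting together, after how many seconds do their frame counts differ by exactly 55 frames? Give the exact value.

The gap grows by |24000/1001 − 24| = 24/1001 frames per second.
Time for a 55-frame gap: 55 ÷ (24/1001) = 55055/24 s.

55055/24 seconds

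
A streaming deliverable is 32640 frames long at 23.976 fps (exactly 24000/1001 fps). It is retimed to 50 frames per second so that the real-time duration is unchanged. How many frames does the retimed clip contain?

68068 frames

Target frames = source frames × (target rate / source rate) = 32640 × (50)/(24000/1001) = 32640 × 1001/480 = 68068.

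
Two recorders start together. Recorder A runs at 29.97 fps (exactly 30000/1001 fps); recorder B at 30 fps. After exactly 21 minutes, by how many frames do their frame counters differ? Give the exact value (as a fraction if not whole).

5400/143 frames

21 min = 1260 s.
A emits 30000/1001 × 1260 = 5400000/143 frames; B emits 30 × 1260 = 37800.
Difference = 5400/143 frames (≈ 37.7622); B is ahead of A.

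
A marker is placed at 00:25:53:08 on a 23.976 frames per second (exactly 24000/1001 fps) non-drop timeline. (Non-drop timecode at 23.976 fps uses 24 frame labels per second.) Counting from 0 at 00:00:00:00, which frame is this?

Total seconds to the label: (0 × 3600 + 25 × 60 + 53) = 1553.
Frame index = 1553 × 24 + 8 = 37280.

37280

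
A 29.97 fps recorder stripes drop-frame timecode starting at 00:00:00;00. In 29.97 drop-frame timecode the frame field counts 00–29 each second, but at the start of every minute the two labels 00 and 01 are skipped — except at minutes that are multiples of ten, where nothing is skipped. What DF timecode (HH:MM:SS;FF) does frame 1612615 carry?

Each 10-minute DF block holds 10 × 60 × 30 − 9 × 2 = 17982 frames. 1612615 ÷ 17982 → 89 full blocks, remainder 12217.
Within the partial block the first minute is 1800 frames and each further minute 1798, so 6 further minute boundaries passed. Total skipped labels = 18 × 89 + 2 × 6 = 1614.
Non-drop label index = 1612615 + 1614 = 1614229; at 30 labels/s that is 14:56:47:19, i.e. DF 14:56:47;19.

14:56:47;19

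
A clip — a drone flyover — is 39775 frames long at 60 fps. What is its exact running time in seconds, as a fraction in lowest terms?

Running time = 39775 ÷ (60) = 39775 × 1/60 = 7955/12 s.

7955/12 seconds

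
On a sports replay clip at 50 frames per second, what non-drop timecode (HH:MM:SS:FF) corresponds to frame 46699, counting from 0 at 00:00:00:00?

46699 ÷ 50 = 933 full seconds, remainder 49 frames.
933 s = 0 h 15 min 33 s.
Timecode: 00:15:33:49.

00:15:33:49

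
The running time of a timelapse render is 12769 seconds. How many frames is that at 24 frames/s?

306456 frames

Frames = 12769 × 24 = 306456.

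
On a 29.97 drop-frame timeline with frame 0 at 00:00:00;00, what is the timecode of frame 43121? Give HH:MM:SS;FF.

Each 10-minute DF block holds 10 × 60 × 30 − 9 × 2 = 17982 frames. 43121 ÷ 17982 → 2 full blocks, remainder 7157.
Within the partial block the first minute is 1800 frames and each further minute 1798, so 3 further minute boundaries passed. Total skipped labels = 18 × 2 + 2 × 3 = 42.
Non-drop label index = 43121 + 42 = 43163; at 30 labels/s that is 00:23:58:23, i.e. DF 00:23:58;23.

00:23:58;23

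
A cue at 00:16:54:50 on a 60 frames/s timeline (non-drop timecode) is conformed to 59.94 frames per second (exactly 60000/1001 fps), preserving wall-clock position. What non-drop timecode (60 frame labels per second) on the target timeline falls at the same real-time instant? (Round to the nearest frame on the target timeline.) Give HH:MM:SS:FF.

Source frame index: (0×3600 + 16×60 + 54) × 60 + 50 = 60890.
Real time: 60890 / (60) = 6089/6 s.
Target frame: (6089/6) × (60000/1001) = 60890000/1001 ≈ 60829.171 → 60829.
At 60 labels/s: frame 60829 → 00:16:53:49.

00:16:53:49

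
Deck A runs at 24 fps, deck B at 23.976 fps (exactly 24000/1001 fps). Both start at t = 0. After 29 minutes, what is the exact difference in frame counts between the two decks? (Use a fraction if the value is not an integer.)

29 min = 1740 s.
A emits 24 × 1740 = 41760 frames; B emits 24000/1001 × 1740 = 41760000/1001.
Difference = 41760/1001 frames (≈ 41.7183); B is behind A.

41760/1001 frames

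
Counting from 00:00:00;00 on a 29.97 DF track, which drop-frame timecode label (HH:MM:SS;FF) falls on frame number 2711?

Each 10-minute DF block holds 10 × 60 × 30 − 9 × 2 = 17982 frames. 2711 ÷ 17982 → 0 full blocks, remainder 2711.
Within the partial block the first minute is 1800 frames and each further minute 1798, so 1 further minute boundary passed. Total skipped labels = 18 × 0 + 2 × 1 = 2.
Non-drop label index = 2711 + 2 = 2713; at 30 labels/s that is 00:01:30:13, i.e. DF 00:01:30;13.

00:01:30;13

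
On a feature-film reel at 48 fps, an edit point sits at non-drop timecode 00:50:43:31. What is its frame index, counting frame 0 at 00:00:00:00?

Total seconds to the label: (0 × 3600 + 50 × 60 + 43) = 3043.
Frame index = 3043 × 48 + 31 = 146095.

frame 146095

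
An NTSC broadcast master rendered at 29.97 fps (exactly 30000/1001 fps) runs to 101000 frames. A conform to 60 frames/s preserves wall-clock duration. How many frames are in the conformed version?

Target frames = source frames × (target rate / source rate) = 101000 × (60)/(30000/1001) = 101000 × 1001/500 = 202202.

202202 frames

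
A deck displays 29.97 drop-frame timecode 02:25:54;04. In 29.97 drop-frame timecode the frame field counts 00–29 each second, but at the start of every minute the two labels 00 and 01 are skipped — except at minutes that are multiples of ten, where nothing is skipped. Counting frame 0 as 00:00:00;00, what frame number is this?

262362

As if non-drop at 30 labels/s: (2 × 3600 + 25 × 60 + 54) × 30 + 4 = 262624.
Minute boundaries passed: 145; those not divisible by 10: 145 − 14 = 131; dropped labels = 2 × 131 = 262.
Actual frame index = 262624 − 262 = 262362.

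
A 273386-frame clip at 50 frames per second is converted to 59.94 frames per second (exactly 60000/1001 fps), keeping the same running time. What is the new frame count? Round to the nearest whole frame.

Frames at target rate = 273386 × (60000/1001) / (50) = 328063200/1001 ≈ 327735.465.
Nearest whole frame: 327735.

327735 frames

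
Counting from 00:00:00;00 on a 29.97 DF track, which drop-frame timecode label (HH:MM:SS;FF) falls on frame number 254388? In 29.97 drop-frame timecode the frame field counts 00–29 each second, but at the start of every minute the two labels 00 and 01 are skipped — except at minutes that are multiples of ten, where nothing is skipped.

Each 10-minute DF block holds 10 × 60 × 30 − 9 × 2 = 17982 frames. 254388 ÷ 17982 → 14 full blocks, remainder 2640.
Within the partial block the first minute is 1800 frames and each further minute 1798, so 1 further minute boundary passed. Total skipped labels = 18 × 14 + 2 × 1 = 254.
Non-drop label index = 254388 + 254 = 254642; at 30 labels/s that is 02:21:28:02, i.e. DF 02:21:28;02.

02:21:28;02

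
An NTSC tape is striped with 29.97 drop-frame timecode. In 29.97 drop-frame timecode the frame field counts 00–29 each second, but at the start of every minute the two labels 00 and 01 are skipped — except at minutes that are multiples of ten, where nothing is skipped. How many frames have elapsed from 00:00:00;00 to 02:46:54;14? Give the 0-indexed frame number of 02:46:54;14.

300134

Complete 10-minute blocks: 16, each 17982 frames → 287712.
Remaining 6 whole minutes in the current block: 1800 + 5 × 1798 = 10790 frames.
Within the current minute: 54 × 30 + 14 − 2 = 1632 (labels ;00/;01 skipped at this minute). Total = 287712 + 10790 + 1632 = 300134.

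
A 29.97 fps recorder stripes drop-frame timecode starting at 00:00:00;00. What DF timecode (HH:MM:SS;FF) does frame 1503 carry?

Ten DF minutes hold 17982 frames, so frame 1503 lies in block 0 (frames 0–17981) with 1503 frames into that block.
The block's first minute is 1800 frames and the rest 1798 each; 1503 frames reaches minute 0, so 0 × 18 + 0 × 2 = 0 labels have been skipped so far.
Adding those back, label number 1503 + 0 = 1503 at 30 labels/s is 50 s + 3 f = 0 h 0 min 50 s frame 3, i.e. 00:00:50;03.

00:00:50;03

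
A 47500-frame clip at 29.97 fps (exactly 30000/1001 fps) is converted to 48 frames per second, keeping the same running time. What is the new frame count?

Target frames = source frames × (target rate / source rate) = 47500 × (48)/(30000/1001) = 47500 × 1001/625 = 76076.

76076 frames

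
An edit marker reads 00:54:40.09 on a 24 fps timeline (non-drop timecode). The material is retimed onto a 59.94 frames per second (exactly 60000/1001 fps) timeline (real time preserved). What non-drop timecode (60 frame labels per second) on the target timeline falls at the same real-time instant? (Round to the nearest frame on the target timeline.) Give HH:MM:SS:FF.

00:54:37:06

Source frame index: (0×3600 + 54×60 + 40) × 24 + 9 = 78729.
Real time: 78729 / (24) = 26243/8 s.
Target frame: (26243/8) × (60000/1001) = 28117500/143 ≈ 196625.874 → 196626.
At 60 labels/s: frame 196626 → 00:54:37:06.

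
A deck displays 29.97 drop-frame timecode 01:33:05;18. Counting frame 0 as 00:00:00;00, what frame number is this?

167400

As if non-drop at 30 labels/s: (1 × 3600 + 33 × 60 + 5) × 30 + 18 = 167568.
Minute boundaries passed: 93; those not divisible by 10: 93 − 9 = 84; dropped labels = 2 × 84 = 168.
Actual frame index = 167568 − 168 = 167400.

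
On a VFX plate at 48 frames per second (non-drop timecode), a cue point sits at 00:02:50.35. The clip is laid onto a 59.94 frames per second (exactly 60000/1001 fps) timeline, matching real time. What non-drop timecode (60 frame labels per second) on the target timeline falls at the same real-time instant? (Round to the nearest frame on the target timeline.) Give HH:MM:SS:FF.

Source frame index: (0×3600 + 2×60 + 50) × 48 + 35 = 8195.
Real time: 8195 / (48) = 8195/48 s.
Target frame: (8195/48) × (60000/1001) = 931250/91 ≈ 10233.516 → 10234.
At 60 labels/s: frame 10234 → 00:02:50:34.

00:02:50:34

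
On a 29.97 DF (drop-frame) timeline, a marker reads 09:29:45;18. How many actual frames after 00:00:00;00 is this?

1024542

As if non-drop at 30 labels/s: (9 × 3600 + 29 × 60 + 45) × 30 + 18 = 1025568.
Minute boundaries passed: 569; those not divisible by 10: 569 − 56 = 513; dropped labels = 2 × 513 = 1026.
Actual frame index = 1025568 − 1026 = 1024542.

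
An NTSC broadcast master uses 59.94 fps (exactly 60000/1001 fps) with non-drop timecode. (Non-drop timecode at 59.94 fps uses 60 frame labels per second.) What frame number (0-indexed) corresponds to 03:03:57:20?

Total seconds to the label: (3 × 3600 + 3 × 60 + 57) = 11037.
Frame index = 11037 × 60 + 20 = 662240.

frame 662240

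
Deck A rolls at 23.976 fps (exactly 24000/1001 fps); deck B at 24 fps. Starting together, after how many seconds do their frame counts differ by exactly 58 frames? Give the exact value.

The gap grows by |24 − 24000/1001| = 24/1001 frames per second.
Time for a 58-frame gap: 58 ÷ (24/1001) = 29029/12 s.

29029/12 seconds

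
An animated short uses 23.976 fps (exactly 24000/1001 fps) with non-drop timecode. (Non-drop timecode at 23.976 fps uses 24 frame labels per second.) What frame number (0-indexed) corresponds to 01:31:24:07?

frame 131623

Total seconds to the label: (1 × 3600 + 31 × 60 + 24) = 5484.
Frame index = 5484 × 24 + 7 = 131623.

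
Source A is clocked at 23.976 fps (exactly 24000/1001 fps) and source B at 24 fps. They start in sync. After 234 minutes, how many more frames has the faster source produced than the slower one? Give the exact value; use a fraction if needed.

25920/77 frames

234 min = 14040 s.
A emits 24000/1001 × 14040 = 25920000/77 frames; B emits 24 × 14040 = 336960.
Difference = 25920/77 frames (≈ 336.6234); B is ahead of A.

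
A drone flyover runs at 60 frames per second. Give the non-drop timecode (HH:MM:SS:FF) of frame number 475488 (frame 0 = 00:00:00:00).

475488 ÷ 60 = 7924 full seconds, remainder 48 frames.
7924 s = 2 h 12 min 4 s.
Timecode: 02:12:04:48.

02:12:04:48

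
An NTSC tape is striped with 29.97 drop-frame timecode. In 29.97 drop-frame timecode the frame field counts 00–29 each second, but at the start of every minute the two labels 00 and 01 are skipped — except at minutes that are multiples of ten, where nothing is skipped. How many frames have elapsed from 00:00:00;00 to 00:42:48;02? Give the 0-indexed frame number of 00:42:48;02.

76966

As if non-drop at 30 labels/s: (0 × 3600 + 42 × 60 + 48) × 30 + 2 = 77042.
Minute boundaries passed: 42; those not divisible by 10: 42 − 4 = 38; dropped labels = 2 × 38 = 76.
Actual frame index = 77042 − 76 = 76966.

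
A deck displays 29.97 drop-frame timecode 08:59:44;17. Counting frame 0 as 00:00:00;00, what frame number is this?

Complete 10-minute blocks: 53, each 17982 frames → 953046.
Remaining 9 whole minutes in the current block: 1800 + 8 × 1798 = 16184 frames.
Within the current minute: 44 × 30 + 17 − 2 = 1335 (labels ;00/;01 skipped at this minute). Total = 953046 + 16184 + 1335 = 970565.

970565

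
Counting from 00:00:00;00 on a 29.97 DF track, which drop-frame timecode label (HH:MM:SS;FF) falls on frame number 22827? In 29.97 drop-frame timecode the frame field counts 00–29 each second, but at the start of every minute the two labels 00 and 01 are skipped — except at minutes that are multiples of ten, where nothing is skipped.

00:12:41;19

Each 10-minute DF block holds 10 × 60 × 30 − 9 × 2 = 17982 frames. 22827 ÷ 17982 → 1 full block, remainder 4845.
Within the partial block the first minute is 1800 frames and each further minute 1798, so 2 further minute boundaries passed. Total skipped labels = 18 × 1 + 2 × 2 = 22.
Non-drop label index = 22827 + 22 = 22849; at 30 labels/s that is 00:12:41:19, i.e. DF 00:12:41;19.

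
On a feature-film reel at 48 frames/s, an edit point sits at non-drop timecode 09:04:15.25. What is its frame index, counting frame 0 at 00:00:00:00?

1567465

Total seconds to the label: (9 × 3600 + 4 × 60 + 15) = 32655.
Frame index = 32655 × 48 + 25 = 1567465.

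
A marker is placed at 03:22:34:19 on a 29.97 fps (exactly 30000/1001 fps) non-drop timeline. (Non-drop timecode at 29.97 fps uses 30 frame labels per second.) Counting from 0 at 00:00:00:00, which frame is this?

364639

Total seconds to the label: (3 × 3600 + 22 × 60 + 34) = 12154.
Frame index = 12154 × 30 + 19 = 364639.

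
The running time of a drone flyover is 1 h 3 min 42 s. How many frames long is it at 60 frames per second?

229320 frames

1 h 3 min 42 s = 3822 s.
Frames = 3822 × 60 = 229320.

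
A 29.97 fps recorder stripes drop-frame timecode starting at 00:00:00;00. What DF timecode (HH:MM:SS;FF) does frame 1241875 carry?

11:30:37;07

Ten DF minutes hold 17982 frames, so frame 1241875 lies in block 69 (frames 1240758–1258739) with 1117 frames into that block.
The block's first minute is 1800 frames and the rest 1798 each; 1117 frames reaches minute 0, so 69 × 18 + 0 × 2 = 1242 labels have been skipped so far.
Adding those back, label number 1241875 + 1242 = 1243117 at 30 labels/s is 41437 s + 7 f = 11 h 30 min 37 s frame 7, i.e. 11:30:37;07.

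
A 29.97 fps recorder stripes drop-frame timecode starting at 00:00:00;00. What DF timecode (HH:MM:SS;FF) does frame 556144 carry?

05:09:16;22

Each 10-minute DF block holds 10 × 60 × 30 − 9 × 2 = 17982 frames. 556144 ÷ 17982 → 30 full blocks, remainder 16684.
Within the partial block the first minute is 1800 frames and each further minute 1798, so 9 further minute boundaries passed. Total skipped labels = 18 × 30 + 2 × 9 = 558.
Non-drop label index = 556144 + 558 = 556702; at 30 labels/s that is 05:09:16:22, i.e. DF 05:09:16;22.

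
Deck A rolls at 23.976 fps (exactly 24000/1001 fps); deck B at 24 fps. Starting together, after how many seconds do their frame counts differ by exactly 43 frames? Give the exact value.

The gap grows by |24 − 24000/1001| = 24/1001 frames per second.
Time for a 43-frame gap: 43 ÷ (24/1001) = 43043/24 s.

43043/24 seconds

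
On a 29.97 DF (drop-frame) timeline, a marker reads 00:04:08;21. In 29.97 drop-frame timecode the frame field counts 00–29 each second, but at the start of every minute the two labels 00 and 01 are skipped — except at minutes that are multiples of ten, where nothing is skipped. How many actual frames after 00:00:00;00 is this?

7453

Complete 10-minute blocks: 0, each 17982 frames → 0.
Remaining 4 whole minutes in the current block: 1800 + 3 × 1798 = 7194 frames.
Within the current minute: 8 × 30 + 21 − 2 = 259 (labels ;00/;01 skipped at this minute). Total = 0 + 7194 + 259 = 7453.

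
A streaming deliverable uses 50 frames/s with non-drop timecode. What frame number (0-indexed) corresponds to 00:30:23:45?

Total seconds to the label: (0 × 3600 + 30 × 60 + 23) = 1823.
Frame index = 1823 × 50 + 45 = 91195.

frame 91195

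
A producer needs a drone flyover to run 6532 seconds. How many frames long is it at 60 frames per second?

391920 frames

Frames = 6532 × 60 = 391920.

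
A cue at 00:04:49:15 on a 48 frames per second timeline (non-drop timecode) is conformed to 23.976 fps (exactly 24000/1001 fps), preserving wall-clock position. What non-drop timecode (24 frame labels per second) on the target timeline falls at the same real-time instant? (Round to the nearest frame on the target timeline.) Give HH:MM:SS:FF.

Source frame index: (0×3600 + 4×60 + 49) × 48 + 15 = 13887.
Real time: 13887 / (48) = 4629/16 s.
Target frame: (4629/16) × (24000/1001) = 6943500/1001 ≈ 6936.563 → 6937.
At 24 labels/s: frame 6937 → 00:04:49:01.

00:04:49:01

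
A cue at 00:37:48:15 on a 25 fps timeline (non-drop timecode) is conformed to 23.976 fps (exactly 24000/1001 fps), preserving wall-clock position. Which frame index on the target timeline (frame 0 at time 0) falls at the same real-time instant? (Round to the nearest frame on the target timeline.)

Source frame index: (0×3600 + 37×60 + 48) × 25 + 15 = 56715.
Real time: 56715 / (25) = 11343/5 s.
Target frame: (11343/5) × (24000/1001) = 54446400/1001 ≈ 54392.008 → 54392.

frame 54392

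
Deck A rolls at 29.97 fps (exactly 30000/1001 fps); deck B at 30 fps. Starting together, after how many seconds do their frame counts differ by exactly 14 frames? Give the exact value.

7007/15 seconds

The gap grows by |30 − 30000/1001| = 30/1001 frames per second.
Time for a 14-frame gap: 14 ÷ (30/1001) = 7007/15 s.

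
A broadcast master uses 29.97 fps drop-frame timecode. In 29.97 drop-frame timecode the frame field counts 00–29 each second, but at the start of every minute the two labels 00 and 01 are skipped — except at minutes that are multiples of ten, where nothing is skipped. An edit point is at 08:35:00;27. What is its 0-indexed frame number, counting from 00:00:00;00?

As if non-drop at 30 labels/s: (8 × 3600 + 35 × 60 + 0) × 30 + 27 = 927027.
Minute boundaries passed: 515; those not divisible by 10: 515 − 51 = 464; dropped labels = 2 × 464 = 928.
Actual frame index = 927027 − 928 = 926099.

926099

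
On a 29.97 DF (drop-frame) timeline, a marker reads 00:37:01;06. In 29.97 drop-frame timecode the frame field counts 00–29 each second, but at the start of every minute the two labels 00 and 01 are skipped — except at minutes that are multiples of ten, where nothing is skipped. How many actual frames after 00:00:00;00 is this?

Complete 10-minute blocks: 3, each 17982 frames → 53946.
Remaining 7 whole minutes in the current block: 1800 + 6 × 1798 = 12588 frames.
Within the current minute: 1 × 30 + 6 − 2 = 34 (labels ;00/;01 skipped at this minute). Total = 53946 + 12588 + 34 = 66568.

66568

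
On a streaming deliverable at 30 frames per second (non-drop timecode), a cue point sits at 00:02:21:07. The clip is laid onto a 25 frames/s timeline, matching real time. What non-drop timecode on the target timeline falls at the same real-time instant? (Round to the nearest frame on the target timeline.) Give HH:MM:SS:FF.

Source frame index: (0×3600 + 2×60 + 21) × 30 + 7 = 4237.
Real time: 4237 / (30) = 4237/30 s.
Target frame: (4237/30) × (25) = 21185/6 ≈ 3530.833 → 3531.
At 25 labels/s: frame 3531 → 00:02:21:06.

00:02:21:06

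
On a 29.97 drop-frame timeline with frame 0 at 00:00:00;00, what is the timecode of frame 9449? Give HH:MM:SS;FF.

00:05:15;09

Ten DF minutes hold 17982 frames, so frame 9449 lies in block 0 (frames 0–17981) with 9449 frames into that block.
The block's first minute is 1800 frames and the rest 1798 each; 9449 frames reaches minute 5, so 0 × 18 + 5 × 2 = 10 labels have been skipped so far.
Adding those back, label number 9449 + 10 = 9459 at 30 labels/s is 315 s + 9 f = 0 h 5 min 15 s frame 9, i.e. 00:05:15;09.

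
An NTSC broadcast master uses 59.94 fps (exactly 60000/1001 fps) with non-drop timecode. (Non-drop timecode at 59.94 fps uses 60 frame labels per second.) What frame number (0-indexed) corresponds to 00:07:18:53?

26333

Total seconds to the label: (0 × 3600 + 7 × 60 + 18) = 438.
Frame index = 438 × 60 + 53 = 26333.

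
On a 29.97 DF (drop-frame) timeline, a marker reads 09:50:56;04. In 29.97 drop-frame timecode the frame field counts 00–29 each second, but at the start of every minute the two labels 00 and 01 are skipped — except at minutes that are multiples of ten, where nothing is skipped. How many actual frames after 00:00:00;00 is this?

1062622

As if non-drop at 30 labels/s: (9 × 3600 + 50 × 60 + 56) × 30 + 4 = 1063684.
Minute boundaries passed: 590; those not divisible by 10: 590 − 59 = 531; dropped labels = 2 × 531 = 1062.
Actual frame index = 1063684 − 1062 = 1062622.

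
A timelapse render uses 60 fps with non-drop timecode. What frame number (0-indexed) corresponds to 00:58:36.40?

Total seconds to the label: (0 × 3600 + 58 × 60 + 36) = 3516.
Frame index = 3516 × 60 + 40 = 211000.

211000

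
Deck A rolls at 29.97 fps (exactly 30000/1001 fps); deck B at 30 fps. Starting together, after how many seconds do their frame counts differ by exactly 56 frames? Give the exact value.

28028/15 seconds

The gap grows by |30 − 30000/1001| = 30/1001 frames per second.
Time for a 56-frame gap: 56 ÷ (30/1001) = 28028/15 s.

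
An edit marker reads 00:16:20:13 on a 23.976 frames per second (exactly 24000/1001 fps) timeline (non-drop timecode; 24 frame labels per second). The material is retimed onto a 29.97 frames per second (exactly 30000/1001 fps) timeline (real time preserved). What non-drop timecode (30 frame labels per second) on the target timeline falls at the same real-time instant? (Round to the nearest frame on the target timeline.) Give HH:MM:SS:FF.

Source frame index: (0×3600 + 16×60 + 20) × 24 + 13 = 23533.
Real time: 23533 / (24000/1001) = 23556533/24000 s.
Target frame: (23556533/24000) × (30000/1001) = 117665/4 ≈ 29416.250 → 29416.
At 30 labels/s: frame 29416 → 00:16:20:16.

00:16:20:16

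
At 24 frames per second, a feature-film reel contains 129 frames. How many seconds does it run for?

Running time = 129 / (24) = 5.375 s.

5.375 seconds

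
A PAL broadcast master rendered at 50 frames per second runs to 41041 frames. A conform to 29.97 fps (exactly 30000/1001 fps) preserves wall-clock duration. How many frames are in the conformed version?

24600 frames

Target frames = source frames × (target rate / source rate) = 41041 × (30000/1001)/(50) = 41041 × 600/1001 = 24600.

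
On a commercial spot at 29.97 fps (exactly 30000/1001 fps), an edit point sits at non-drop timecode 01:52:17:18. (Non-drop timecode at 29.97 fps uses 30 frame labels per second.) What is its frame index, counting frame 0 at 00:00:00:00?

Total seconds to the label: (1 × 3600 + 52 × 60 + 17) = 6737.
Frame index = 6737 × 30 + 18 = 202128.

202128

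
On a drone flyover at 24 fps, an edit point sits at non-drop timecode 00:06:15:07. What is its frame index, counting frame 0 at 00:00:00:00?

9007

Total seconds to the label: (0 × 3600 + 6 × 60 + 15) = 375.
Frame index = 375 × 24 + 7 = 9007.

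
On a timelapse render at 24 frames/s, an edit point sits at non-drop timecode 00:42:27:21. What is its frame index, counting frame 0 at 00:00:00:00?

frame 61149

Total seconds to the label: (0 × 3600 + 42 × 60 + 27) = 2547.
Frame index = 2547 × 24 + 21 = 61149.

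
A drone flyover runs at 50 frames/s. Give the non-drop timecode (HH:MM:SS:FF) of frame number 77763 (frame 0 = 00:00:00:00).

00:25:55:13

77763 ÷ 50 = 1555 full seconds, remainder 13 frames.
1555 s = 0 h 25 min 55 s.
Timecode: 00:25:55:13.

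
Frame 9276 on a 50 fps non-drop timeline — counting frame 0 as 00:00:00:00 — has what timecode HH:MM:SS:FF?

9276 ÷ 50 = 185 full seconds, remainder 26 frames.
185 s = 0 h 3 min 5 s.
Timecode: 00:03:05:26.

00:03:05:26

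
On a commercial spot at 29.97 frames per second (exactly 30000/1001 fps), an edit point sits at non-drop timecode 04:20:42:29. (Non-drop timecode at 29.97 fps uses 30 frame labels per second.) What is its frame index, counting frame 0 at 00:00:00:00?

469289

Total seconds to the label: (4 × 3600 + 20 × 60 + 42) = 15642.
Frame index = 15642 × 30 + 29 = 469289.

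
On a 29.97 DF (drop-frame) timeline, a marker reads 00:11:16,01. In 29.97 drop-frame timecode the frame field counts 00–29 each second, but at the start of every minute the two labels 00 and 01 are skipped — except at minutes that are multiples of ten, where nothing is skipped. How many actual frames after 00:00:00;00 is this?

Complete 10-minute blocks: 1, each 17982 frames → 17982.
Remaining 1 whole minute in the current block: 1800 + 0 × 1798 = 1800 frames.
Within the current minute: 16 × 30 + 1 − 2 = 479 (labels ;00/;01 skipped at this minute). Total = 17982 + 1800 + 479 = 20261.

20261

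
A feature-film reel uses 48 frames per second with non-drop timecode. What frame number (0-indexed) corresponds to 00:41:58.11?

120875

Total seconds to the label: (0 × 3600 + 41 × 60 + 58) = 2518.
Frame index = 2518 × 48 + 11 = 120875.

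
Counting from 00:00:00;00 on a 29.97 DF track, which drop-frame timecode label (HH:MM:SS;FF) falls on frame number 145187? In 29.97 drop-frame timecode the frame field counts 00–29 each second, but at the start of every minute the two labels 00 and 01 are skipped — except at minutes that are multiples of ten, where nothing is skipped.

01:20:44;11

Each 10-minute DF block holds 10 × 60 × 30 − 9 × 2 = 17982 frames. 145187 ÷ 17982 → 8 full blocks, remainder 1331.
Within the partial block the first minute is 1800 frames and each further minute 1798, so 0 further minute boundaries passed. Total skipped labels = 18 × 8 + 2 × 0 = 144.
Non-drop label index = 145187 + 144 = 145331; at 30 labels/s that is 01:20:44:11, i.e. DF 01:20:44;11.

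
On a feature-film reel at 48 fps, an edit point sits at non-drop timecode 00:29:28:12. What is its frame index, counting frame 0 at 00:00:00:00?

Total seconds to the label: (0 × 3600 + 29 × 60 + 28) = 1768.
Frame index = 1768 × 48 + 12 = 84876.

84876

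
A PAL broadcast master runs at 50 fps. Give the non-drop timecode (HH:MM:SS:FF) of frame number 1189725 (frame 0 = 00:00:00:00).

1189725 ÷ 50 = 23794 full seconds, remainder 25 frames.
23794 s = 6 h 36 min 34 s.
Timecode: 06:36:34:25.

06:36:34:25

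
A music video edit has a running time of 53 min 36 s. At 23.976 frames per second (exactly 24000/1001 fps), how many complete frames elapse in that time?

77106 frames

53 min 36 s = 3216 s.
Frames = 3216 × 24000/1001 = 77184000/1001 ≈ 77106.8931.
Complete frames: 77106.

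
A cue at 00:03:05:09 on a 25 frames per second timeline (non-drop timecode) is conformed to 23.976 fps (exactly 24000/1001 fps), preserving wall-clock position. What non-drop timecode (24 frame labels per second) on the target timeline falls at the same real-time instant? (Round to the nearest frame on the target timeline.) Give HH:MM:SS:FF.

00:03:05:04

Source frame index: (0×3600 + 3×60 + 5) × 25 + 9 = 4634.
Real time: 4634 / (25) = 4634/25 s.
Target frame: (4634/25) × (24000/1001) = 635520/143 ≈ 4444.196 → 4444.
At 24 labels/s: frame 4444 → 00:03:05:04.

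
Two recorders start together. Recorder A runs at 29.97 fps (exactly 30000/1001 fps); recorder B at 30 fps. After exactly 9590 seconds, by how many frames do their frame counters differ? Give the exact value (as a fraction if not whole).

41100/143 frames

A emits 30000/1001 × 9590 = 41100000/143 frames; B emits 30 × 9590 = 287700.
Difference = 41100/143 frames (≈ 287.4126); B is ahead of A.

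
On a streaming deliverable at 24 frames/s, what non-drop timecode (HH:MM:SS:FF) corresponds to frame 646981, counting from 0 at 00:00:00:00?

07:29:17:13

646981 ÷ 24 = 26957 full seconds, remainder 13 frames.
26957 s = 7 h 29 min 17 s.
Timecode: 07:29:17:13.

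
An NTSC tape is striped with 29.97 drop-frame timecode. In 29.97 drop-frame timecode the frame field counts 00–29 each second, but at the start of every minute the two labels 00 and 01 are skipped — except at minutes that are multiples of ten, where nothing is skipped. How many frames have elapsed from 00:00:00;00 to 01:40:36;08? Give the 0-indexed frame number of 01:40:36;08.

As if non-drop at 30 labels/s: (1 × 3600 + 40 × 60 + 36) × 30 + 8 = 181088.
Minute boundaries passed: 100; those not divisible by 10: 100 − 10 = 90; dropped labels = 2 × 90 = 180.
Actual frame index = 181088 − 180 = 180908.

180908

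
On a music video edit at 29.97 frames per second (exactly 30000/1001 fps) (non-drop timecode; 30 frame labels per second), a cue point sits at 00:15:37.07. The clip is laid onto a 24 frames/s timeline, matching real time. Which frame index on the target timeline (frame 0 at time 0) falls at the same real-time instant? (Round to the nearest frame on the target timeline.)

frame 22516

Source frame index: (0×3600 + 15×60 + 37) × 30 + 7 = 28117.
Real time: 28117 / (30000/1001) = 28145117/30000 s.
Target frame: (28145117/30000) × (24) = 28145117/1250 ≈ 22516.094 → 22516.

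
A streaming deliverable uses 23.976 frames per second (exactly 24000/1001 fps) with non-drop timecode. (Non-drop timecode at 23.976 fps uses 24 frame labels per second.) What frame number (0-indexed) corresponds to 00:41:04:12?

Total seconds to the label: (0 × 3600 + 41 × 60 + 4) = 2464.
Frame index = 2464 × 24 + 12 = 59148.

frame 59148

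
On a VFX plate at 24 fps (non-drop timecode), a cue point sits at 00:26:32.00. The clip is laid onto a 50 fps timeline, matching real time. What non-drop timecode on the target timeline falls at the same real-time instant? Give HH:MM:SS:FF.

00:26:32:00

Source frame index: (0×3600 + 26×60 + 32) × 24 + 0 = 38208.
Real time: 38208 / (24) = 1592 s.
Target frame: (1592) × (50) = 79600.
At 50 labels/s: frame 79600 → 00:26:32:00.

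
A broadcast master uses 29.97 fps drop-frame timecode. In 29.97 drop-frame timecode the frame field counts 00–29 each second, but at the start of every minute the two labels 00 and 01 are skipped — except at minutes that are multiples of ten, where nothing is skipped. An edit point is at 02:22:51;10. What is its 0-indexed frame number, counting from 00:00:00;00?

256884

Complete 10-minute blocks: 14, each 17982 frames → 251748.
Remaining 2 whole minutes in the current block: 1800 + 1 × 1798 = 3598 frames.
Within the current minute: 51 × 30 + 10 − 2 = 1538 (labels ;00/;01 skipped at this minute). Total = 251748 + 3598 + 1538 = 256884.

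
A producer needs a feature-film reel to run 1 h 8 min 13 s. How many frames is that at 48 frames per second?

1 h 8 min 13 s = 4093 s.
Frames = 4093 × 48 = 196464.

196464 frames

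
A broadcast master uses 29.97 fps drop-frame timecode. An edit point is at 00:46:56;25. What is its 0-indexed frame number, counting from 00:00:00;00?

84421

Complete 10-minute blocks: 4, each 17982 frames → 71928.
Remaining 6 whole minutes in the current block: 1800 + 5 × 1798 = 10790 frames.
Within the current minute: 56 × 30 + 25 − 2 = 1703 (labels ;00/;01 skipped at this minute). Total = 71928 + 10790 + 1703 = 84421.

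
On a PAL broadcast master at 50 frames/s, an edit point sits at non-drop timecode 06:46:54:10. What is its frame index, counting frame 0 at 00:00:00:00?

Total seconds to the label: (6 × 3600 + 46 × 60 + 54) = 24414.
Frame index = 24414 × 50 + 10 = 1220710.

frame 1220710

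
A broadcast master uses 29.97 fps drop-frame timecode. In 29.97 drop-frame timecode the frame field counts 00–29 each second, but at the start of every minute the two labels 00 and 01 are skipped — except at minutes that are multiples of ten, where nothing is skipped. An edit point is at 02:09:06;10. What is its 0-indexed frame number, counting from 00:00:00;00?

232156

As if non-drop at 30 labels/s: (2 × 3600 + 9 × 60 + 6) × 30 + 10 = 232390.
Minute boundaries passed: 129; those not divisible by 10: 129 − 12 = 117; dropped labels = 2 × 117 = 234.
Actual frame index = 232390 − 234 = 232156.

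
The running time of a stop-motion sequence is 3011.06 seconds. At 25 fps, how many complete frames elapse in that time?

75276 frames

Frames = 3011.06 × 25 = 150553/2 ≈ 75276.5000.
Complete frames: 75276.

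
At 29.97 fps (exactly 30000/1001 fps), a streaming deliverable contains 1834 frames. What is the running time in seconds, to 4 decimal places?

61.1945 seconds

Running time = 1834 × 1001/30000 = 917917/15000 s ≈ 61.1945 s.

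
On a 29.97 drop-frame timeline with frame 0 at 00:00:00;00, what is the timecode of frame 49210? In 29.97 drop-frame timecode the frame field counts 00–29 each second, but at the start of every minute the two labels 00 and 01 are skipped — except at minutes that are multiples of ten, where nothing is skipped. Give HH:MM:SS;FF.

Each 10-minute DF block holds 10 × 60 × 30 − 9 × 2 = 17982 frames. 49210 ÷ 17982 → 2 full blocks, remainder 13246.
Within the partial block the first minute is 1800 frames and each further minute 1798, so 7 further minute boundaries passed. Total skipped labels = 18 × 2 + 2 × 7 = 50.
Non-drop label index = 49210 + 50 = 49260; at 30 labels/s that is 00:27:22:00, i.e. DF 00:27:22;00.

00:27:22;00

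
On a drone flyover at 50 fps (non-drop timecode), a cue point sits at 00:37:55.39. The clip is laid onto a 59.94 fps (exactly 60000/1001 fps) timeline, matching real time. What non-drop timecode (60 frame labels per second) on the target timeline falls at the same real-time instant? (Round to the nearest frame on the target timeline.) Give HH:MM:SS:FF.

Source frame index: (0×3600 + 37×60 + 55) × 50 + 39 = 113789.
Real time: 113789 / (50) = 113789/50 s.
Target frame: (113789/50) × (60000/1001) = 10503600/77 ≈ 136410.390 → 136410.
At 60 labels/s: frame 136410 → 00:37:53:30.

00:37:53:30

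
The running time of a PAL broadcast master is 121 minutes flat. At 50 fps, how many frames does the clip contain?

121 min = 7260 s.
Frames = 7260 × 50 = 363000.

363000 frames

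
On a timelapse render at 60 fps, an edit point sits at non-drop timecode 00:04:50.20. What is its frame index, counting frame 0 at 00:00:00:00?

17420

Total seconds to the label: (0 × 3600 + 4 × 60 + 50) = 290.
Frame index = 290 × 60 + 20 = 17420.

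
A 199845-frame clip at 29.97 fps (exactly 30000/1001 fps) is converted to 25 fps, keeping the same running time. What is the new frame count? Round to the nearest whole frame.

166704 frames

Frames at target rate = 199845 × (25) / (30000/1001) = 13336323/80 ≈ 166704.038.
Nearest whole frame: 166704.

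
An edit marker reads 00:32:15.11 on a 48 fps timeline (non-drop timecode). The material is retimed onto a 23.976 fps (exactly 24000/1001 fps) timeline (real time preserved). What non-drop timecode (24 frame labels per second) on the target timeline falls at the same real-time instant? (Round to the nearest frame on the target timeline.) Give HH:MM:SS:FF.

00:32:13:07

Source frame index: (0×3600 + 32×60 + 15) × 48 + 11 = 92891.
Real time: 92891 / (48) = 92891/48 s.
Target frame: (92891/48) × (24000/1001) = 46445500/1001 ≈ 46399.101 → 46399.
At 24 labels/s: frame 46399 → 00:32:13:07.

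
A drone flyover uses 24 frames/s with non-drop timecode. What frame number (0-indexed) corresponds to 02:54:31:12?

Total seconds to the label: (2 × 3600 + 54 × 60 + 31) = 10471.
Frame index = 10471 × 24 + 12 = 251316.

251316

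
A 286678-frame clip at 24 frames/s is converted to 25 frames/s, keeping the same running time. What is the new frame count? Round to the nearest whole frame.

298623 frames

Frames at target rate = 286678 × (25) / (24) = 3583475/12 ≈ 298622.917.
Nearest whole frame: 298623.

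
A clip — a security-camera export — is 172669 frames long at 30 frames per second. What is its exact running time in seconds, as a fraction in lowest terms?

172669/30 seconds

Running time = 172669 ÷ (30) = 172669 × 1/30 = 172669/30 s.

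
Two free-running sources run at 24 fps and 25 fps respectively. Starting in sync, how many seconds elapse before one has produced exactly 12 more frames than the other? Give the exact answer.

12 seconds

The gap grows by |25 − 24| = 1 frame per second.
Time for a 12-frame gap: 12 ÷ (1) = 12 s.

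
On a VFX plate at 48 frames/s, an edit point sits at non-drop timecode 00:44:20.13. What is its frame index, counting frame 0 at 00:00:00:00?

Total seconds to the label: (0 × 3600 + 44 × 60 + 20) = 2660.
Frame index = 2660 × 48 + 13 = 127693.

frame 127693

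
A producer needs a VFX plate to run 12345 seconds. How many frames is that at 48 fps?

592560 frames

Frames = 12345 × 48 = 592560.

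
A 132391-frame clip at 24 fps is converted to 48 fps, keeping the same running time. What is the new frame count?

264782 frames

Target frames = source frames × (target rate / source rate) = 132391 × (48)/(24) = 132391 × 2 = 264782.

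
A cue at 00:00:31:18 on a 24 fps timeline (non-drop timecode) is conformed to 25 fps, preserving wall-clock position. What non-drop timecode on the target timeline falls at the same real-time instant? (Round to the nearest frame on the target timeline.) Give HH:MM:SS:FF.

Source frame index: (0×3600 + 0×60 + 31) × 24 + 18 = 762.
Real time: 762 / (24) = 127/4 s.
Target frame: (127/4) × (25) = 3175/4 ≈ 793.750 → 794.
At 25 labels/s: frame 794 → 00:00:31:19.

00:00:31:19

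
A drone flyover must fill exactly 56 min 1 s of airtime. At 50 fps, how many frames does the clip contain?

168050 frames

56 min 1 s = 3361 s.
Frames = 3361 × 50 = 168050.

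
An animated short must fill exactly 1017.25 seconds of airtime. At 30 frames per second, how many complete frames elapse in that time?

Frames = 1017.25 × 30 = 61035/2 ≈ 30517.5000.
Complete frames: 30517.

30517 frames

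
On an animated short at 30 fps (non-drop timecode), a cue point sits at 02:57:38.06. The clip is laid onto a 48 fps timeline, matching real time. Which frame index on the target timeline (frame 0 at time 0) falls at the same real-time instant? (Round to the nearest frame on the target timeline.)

frame 511594

Source frame index: (2×3600 + 57×60 + 38) × 30 + 6 = 319746.
Real time: 319746 / (30) = 53291/5 s.
Target frame: (53291/5) × (48) = 2557968/5 ≈ 511593.600 → 511594.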